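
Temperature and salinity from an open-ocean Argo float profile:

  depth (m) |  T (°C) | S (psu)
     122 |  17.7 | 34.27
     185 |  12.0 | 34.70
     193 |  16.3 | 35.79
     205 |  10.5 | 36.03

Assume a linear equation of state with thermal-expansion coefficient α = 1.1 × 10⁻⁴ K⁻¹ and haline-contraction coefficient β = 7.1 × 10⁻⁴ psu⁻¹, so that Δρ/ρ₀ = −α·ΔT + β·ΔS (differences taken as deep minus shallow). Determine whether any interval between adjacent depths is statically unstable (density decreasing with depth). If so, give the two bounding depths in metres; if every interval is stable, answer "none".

none

Evaluate Δρ/ρ₀ = −αΔT + βΔS across each adjacent pair:
  122–185 m: −αΔT+βΔS = −(1.1 × 10⁻⁴)(-5.7)+(7.1 × 10⁻⁴)(+0.43) = 9.3 × 10⁻⁴ → stable
  185–193 m: −αΔT+βΔS = −(1.1 × 10⁻⁴)(+4.3)+(7.1 × 10⁻⁴)(+1.09) = 3.0 × 10⁻⁴ → stable
  193–205 m: −αΔT+βΔS = −(1.1 × 10⁻⁴)(-5.8)+(7.1 × 10⁻⁴)(+0.24) = 8.1 × 10⁻⁴ → stable
Every interval has Δρ > 0: the column is stably stratified throughout.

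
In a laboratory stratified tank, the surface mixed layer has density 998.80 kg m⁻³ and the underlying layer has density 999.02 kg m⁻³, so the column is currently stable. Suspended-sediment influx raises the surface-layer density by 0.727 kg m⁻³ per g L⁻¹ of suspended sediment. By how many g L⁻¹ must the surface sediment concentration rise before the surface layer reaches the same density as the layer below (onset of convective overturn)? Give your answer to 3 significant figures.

0.303 g L⁻¹

Density deficit of the surface layer: 999.02 − 998.80 = 0.22 kg m⁻³.
Required change = 0.22 / 0.727 = 0.303 g L⁻¹.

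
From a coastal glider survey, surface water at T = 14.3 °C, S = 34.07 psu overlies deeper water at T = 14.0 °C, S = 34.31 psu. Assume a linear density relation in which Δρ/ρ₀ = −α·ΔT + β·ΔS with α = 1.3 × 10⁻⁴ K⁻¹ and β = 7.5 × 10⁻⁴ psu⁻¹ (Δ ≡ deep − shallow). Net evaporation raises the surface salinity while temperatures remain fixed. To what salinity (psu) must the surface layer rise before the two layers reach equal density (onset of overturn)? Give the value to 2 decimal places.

34.36 psu

Neutral buoyancy requires −α(T_deep − T_surf) + β(S_deep − S_surf′) = 0.
S_surf′ = S_deep − (α/β)·ΔT = 34.31 − (1.3 × 10⁻⁴/7.5 × 10⁻⁴)·(-0.3) = 34.3620 psu.
Increase required: 34.3620 − 34.07 = 0.2920 psu.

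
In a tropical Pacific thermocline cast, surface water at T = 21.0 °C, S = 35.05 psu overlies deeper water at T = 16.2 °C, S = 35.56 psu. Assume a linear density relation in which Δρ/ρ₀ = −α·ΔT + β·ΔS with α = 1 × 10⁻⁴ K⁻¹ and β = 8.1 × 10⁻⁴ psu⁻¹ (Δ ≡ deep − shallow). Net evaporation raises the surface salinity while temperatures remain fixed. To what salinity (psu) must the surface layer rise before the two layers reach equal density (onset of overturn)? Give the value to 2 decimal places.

36.15 psu

Neutral buoyancy requires −α(T_deep − T_surf) + β(S_deep − S_surf′) = 0.
S_surf′ = S_deep − (α/β)·ΔT = 35.56 − (1 × 10⁻⁴/8.1 × 10⁻⁴)·(-4.8) = 36.1526 psu.
Increase required: 36.1526 − 35.05 = 1.1026 psu.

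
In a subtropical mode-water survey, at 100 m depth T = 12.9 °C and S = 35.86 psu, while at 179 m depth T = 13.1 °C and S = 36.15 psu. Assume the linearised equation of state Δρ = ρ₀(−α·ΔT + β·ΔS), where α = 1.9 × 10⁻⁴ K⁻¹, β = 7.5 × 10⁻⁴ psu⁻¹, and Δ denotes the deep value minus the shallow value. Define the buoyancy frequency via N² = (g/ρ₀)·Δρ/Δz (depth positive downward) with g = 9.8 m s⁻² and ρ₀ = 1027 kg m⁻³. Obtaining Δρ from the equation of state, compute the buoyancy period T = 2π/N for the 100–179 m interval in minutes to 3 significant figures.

22.2 min

ΔT = +0.2 K, ΔS = +0.29 psu (deep − shallow).
Δρ/ρ₀ = −αΔT + βΔS = -3.80 × 10⁻⁵ + 2.175 × 10⁻⁴ = 1.795 × 10⁻⁴, so Δρ ≈ 0.1843 kg m⁻³.
N² = (g/ρ₀)·Δρ/Δz = g·(Δρ/ρ₀)/Δz = 9.8 × 1.795 × 10⁻⁴ / 79 = 2.2267 × 10⁻⁵ s⁻².
N = √(2.2267 × 10⁻⁵) = 4.7188 × 10⁻³ rad s⁻¹ → T = 2π/N = 1.3315 × 10³ s = 22.192 min ≈ 22.2 min.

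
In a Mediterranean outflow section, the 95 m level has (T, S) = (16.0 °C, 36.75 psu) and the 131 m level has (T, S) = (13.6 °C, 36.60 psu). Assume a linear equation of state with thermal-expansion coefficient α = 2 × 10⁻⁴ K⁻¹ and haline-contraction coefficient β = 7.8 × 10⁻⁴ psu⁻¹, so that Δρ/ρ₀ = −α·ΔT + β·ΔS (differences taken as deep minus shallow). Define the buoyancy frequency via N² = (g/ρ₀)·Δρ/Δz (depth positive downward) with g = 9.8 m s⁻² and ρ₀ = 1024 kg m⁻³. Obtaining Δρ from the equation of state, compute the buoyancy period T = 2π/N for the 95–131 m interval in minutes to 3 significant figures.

10.5 min

ΔT = -2.4 K, ΔS = -0.15 psu (deep − shallow).
Δρ/ρ₀ = −αΔT + βΔS = 4.80 × 10⁻⁴ − 1.17 × 10⁻⁴ = 3.63 × 10⁻⁴, so Δρ ≈ 0.3717 kg m⁻³.
N² = (g/ρ₀)·Δρ/Δz = g·(Δρ/ρ₀)/Δz = 9.8 × 3.63 × 10⁻⁴ / 36 = 9.8817 × 10⁻⁵ s⁻².
N = √(9.8817 × 10⁻⁵) = 9.9407 × 10⁻³ rad s⁻¹ → T = 2π/N = 632.07 s = 10.535 min ≈ 10.5 min.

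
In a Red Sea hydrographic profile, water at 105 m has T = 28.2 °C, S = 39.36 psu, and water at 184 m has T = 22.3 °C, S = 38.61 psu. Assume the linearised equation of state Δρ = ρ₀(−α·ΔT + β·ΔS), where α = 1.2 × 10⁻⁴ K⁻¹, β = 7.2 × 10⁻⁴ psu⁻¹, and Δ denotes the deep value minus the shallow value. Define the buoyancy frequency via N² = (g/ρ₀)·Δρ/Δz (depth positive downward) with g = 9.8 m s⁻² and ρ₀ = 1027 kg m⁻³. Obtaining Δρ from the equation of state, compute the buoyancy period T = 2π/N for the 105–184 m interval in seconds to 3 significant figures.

ΔT = -5.9 K, ΔS = -0.75 psu (deep − shallow).
Δρ/ρ₀ = −αΔT + βΔS = 7.08 × 10⁻⁴ − 5.40 × 10⁻⁴ = 1.68 × 10⁻⁴, so Δρ ≈ 0.1725 kg m⁻³.
N² = (g/ρ₀)·Δρ/Δz = g·(Δρ/ρ₀)/Δz = 9.8 × 1.68 × 10⁻⁴ / 79 = 2.0841 × 10⁻⁵ s⁻².
N = √(2.0841 × 10⁻⁵) = 4.5652 × 10⁻³ rad s⁻¹ → T = 2π/N = 1.3763 × 10³ s ≈ 1.38 × 10³ s.

1.38 × 10³ s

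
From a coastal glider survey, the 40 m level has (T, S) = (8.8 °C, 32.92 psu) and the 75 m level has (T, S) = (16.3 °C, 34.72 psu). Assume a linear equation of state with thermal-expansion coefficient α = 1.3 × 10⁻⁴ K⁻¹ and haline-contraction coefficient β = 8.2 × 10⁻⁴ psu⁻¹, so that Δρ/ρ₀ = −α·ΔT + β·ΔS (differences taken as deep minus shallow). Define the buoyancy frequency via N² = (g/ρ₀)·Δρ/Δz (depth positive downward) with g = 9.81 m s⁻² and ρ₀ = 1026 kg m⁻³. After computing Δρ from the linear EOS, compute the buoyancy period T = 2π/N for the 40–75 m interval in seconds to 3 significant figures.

ΔT = +7.5 K, ΔS = +1.80 psu (deep − shallow).
Δρ/ρ₀ = −αΔT + βΔS = -9.75 × 10⁻⁴ + 1.476 × 10⁻³ = 5.01 × 10⁻⁴, so Δρ ≈ 0.5140 kg m⁻³.
N² = (g/ρ₀)·Δρ/Δz = g·(Δρ/ρ₀)/Δz = 9.81 × 5.01 × 10⁻⁴ / 35 = 1.4042 × 10⁻⁴ s⁻².
N = √(1.4042 × 10⁻⁴) = 0.011850 rad s⁻¹ → T = 2π/N = 530.23 s ≈ 530 s.

530 s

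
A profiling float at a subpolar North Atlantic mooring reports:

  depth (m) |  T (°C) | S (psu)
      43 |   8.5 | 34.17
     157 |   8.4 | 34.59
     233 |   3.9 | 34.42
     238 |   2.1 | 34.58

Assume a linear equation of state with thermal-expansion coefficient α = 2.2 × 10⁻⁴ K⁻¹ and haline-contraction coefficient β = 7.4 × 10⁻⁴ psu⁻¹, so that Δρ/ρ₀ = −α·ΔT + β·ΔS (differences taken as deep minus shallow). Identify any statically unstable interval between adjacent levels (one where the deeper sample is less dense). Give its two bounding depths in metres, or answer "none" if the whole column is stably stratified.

Evaluate Δρ/ρ₀ = −αΔT + βΔS across each adjacent pair:
  43–157 m: −αΔT+βΔS = −(2.2 × 10⁻⁴)(-0.1)+(7.4 × 10⁻⁴)(+0.42) = 3.3 × 10⁻⁴ → stable
  157–233 m: −αΔT+βΔS = −(2.2 × 10⁻⁴)(-4.5)+(7.4 × 10⁻⁴)(-0.17) = 8.6 × 10⁻⁴ → stable
  233–238 m: −αΔT+βΔS = −(2.2 × 10⁻⁴)(-1.8)+(7.4 × 10⁻⁴)(+0.16) = 5.1 × 10⁻⁴ → stable
Every interval has Δρ > 0: the column is stably stratified throughout.

none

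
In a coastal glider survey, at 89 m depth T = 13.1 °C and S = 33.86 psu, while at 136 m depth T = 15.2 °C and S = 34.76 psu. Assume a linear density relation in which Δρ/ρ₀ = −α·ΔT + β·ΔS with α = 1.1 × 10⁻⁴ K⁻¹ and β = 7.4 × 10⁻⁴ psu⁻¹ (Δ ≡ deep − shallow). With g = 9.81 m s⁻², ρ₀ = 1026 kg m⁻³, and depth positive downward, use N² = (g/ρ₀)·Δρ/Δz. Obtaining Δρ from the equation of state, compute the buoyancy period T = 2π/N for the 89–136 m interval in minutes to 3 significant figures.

11.0 min

ΔT = +2.1 K, ΔS = +0.90 psu (deep − shallow).
Δρ/ρ₀ = −αΔT + βΔS = -2.31 × 10⁻⁴ + 6.66 × 10⁻⁴ = 4.35 × 10⁻⁴, so Δρ ≈ 0.4463 kg m⁻³.
N² = (g/ρ₀)·Δρ/Δz = g·(Δρ/ρ₀)/Δz = 9.81 × 4.35 × 10⁻⁴ / 47 = 9.0795 × 10⁻⁵ s⁻².
N = √(9.0795 × 10⁻⁵) = 9.5286 × 10⁻³ rad s⁻¹ → T = 2π/N = 659.40 s = 10.990 min ≈ 11.0 min.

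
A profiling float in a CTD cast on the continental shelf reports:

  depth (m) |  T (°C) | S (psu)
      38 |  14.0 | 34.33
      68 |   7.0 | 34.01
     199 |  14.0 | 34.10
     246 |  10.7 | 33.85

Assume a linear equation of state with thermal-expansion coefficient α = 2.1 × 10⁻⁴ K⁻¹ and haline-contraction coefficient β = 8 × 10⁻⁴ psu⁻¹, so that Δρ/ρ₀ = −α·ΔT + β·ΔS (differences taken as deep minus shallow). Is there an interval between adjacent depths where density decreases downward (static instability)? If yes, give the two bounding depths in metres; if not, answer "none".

68–199 m

Evaluate Δρ/ρ₀ = −αΔT + βΔS across each adjacent pair:
  38–68 m: −αΔT+βΔS = −(2.1 × 10⁻⁴)(-7.0)+(8 × 10⁻⁴)(-0.32) = 1.2 × 10⁻³ → stable
  68–199 m: −αΔT+βΔS = −(2.1 × 10⁻⁴)(+7.0)+(8 × 10⁻⁴)(+0.09) = -1.4 × 10⁻³ → UNSTABLE
  199–246 m: −αΔT+βΔS = −(2.1 × 10⁻⁴)(-3.3)+(8 × 10⁻⁴)(-0.25) = 4.9 × 10⁻⁴ → stable
The 68–199 m interval has Δρ < 0: lighter water underlies denser water.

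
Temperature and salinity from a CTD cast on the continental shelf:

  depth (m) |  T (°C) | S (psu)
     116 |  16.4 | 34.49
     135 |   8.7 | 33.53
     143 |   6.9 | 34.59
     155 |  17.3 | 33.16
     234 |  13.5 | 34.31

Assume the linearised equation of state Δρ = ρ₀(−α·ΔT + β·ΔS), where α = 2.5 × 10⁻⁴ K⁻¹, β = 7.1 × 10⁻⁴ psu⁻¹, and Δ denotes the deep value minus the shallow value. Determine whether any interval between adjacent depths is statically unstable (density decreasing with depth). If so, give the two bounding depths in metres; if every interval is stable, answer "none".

143–155 m

Evaluate Δρ/ρ₀ = −αΔT + βΔS across each adjacent pair:
  116–135 m: −αΔT+βΔS = −(2.5 × 10⁻⁴)(-7.7)+(7.1 × 10⁻⁴)(-0.96) = 1.2 × 10⁻³ → stable
  135–143 m: −αΔT+βΔS = −(2.5 × 10⁻⁴)(-1.8)+(7.1 × 10⁻⁴)(+1.06) = 1.2 × 10⁻³ → stable
  143–155 m: −αΔT+βΔS = −(2.5 × 10⁻⁴)(+10.4)+(7.1 × 10⁻⁴)(-1.43) = -3.6 × 10⁻³ → UNSTABLE
  155–234 m: −αΔT+βΔS = −(2.5 × 10⁻⁴)(-3.8)+(7.1 × 10⁻⁴)(+1.15) = 1.8 × 10⁻³ → stable
The 143–155 m interval has Δρ < 0: lighter water underlies denser water.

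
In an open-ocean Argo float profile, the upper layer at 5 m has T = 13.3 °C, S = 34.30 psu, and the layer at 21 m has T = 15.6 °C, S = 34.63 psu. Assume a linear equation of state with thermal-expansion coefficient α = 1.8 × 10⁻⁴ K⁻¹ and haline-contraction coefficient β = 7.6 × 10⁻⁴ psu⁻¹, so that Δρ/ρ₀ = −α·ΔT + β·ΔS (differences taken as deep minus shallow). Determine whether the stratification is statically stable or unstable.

ΔT = 15.6 − 13.3 = +2.3 K and ΔS = 34.63 − 34.30 = +0.33 psu (deep − shallow).
−αΔT = -4.14 × 10⁻⁴; βΔS = 2.508 × 10⁻⁴; sum Δρ/ρ₀ = -1.632 × 10⁻⁴.
Δρ/ρ₀ < 0, so Δρ < 0: deeper water is lighter → statically unstable; the column would overturn.

unstable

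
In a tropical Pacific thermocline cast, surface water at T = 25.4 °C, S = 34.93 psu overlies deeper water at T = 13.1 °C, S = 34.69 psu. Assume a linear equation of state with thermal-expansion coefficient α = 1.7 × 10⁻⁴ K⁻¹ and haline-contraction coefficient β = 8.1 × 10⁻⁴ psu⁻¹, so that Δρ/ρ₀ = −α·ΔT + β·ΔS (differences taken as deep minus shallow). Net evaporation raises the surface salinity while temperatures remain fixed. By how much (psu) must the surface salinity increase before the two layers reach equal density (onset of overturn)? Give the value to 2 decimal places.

2.34 psu

Neutral buoyancy requires −α(T_deep − T_surf) + β(S_deep − S_surf′) = 0.
S_surf′ = S_deep − (α/β)·ΔT = 34.69 − (1.7 × 10⁻⁴/8.1 × 10⁻⁴)·(-12.3) = 37.2715 psu.
Increase required: 37.2715 − 34.93 = 2.3415 psu.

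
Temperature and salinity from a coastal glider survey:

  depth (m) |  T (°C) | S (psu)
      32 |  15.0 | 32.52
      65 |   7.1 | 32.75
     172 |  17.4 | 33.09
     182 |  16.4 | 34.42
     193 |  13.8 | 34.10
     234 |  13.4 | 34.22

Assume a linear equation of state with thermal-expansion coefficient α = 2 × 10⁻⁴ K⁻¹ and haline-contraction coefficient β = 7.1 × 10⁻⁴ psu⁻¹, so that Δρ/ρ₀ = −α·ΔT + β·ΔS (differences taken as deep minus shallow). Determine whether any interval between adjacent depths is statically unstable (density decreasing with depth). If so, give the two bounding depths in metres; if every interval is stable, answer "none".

Evaluate Δρ/ρ₀ = −αΔT + βΔS across each adjacent pair:
  32–65 m: −αΔT+βΔS = −(2 × 10⁻⁴)(-7.9)+(7.1 × 10⁻⁴)(+0.23) = 1.7 × 10⁻³ → stable
  65–172 m: −αΔT+βΔS = −(2 × 10⁻⁴)(+10.3)+(7.1 × 10⁻⁴)(+0.34) = -1.8 × 10⁻³ → UNSTABLE
  172–182 m: −αΔT+βΔS = −(2 × 10⁻⁴)(-1.0)+(7.1 × 10⁻⁴)(+1.33) = 1.1 × 10⁻³ → stable
  182–193 m: −αΔT+βΔS = −(2 × 10⁻⁴)(-2.6)+(7.1 × 10⁻⁴)(-0.32) = 2.9 × 10⁻⁴ → stable
  193–234 m: −αΔT+βΔS = −(2 × 10⁻⁴)(-0.4)+(7.1 × 10⁻⁴)(+0.12) = 1.7 × 10⁻⁴ → stable
The 65–172 m interval has Δρ < 0: lighter water underlies denser water.

65–172 m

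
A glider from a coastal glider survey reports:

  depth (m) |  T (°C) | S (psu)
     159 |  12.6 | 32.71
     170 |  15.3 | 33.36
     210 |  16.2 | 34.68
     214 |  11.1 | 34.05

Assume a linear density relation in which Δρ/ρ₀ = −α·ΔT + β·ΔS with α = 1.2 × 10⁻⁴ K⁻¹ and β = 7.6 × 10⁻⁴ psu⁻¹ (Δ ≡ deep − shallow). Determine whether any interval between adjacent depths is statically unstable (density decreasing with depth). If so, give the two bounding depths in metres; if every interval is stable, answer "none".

none

Evaluate Δρ/ρ₀ = −αΔT + βΔS across each adjacent pair:
  159–170 m: −αΔT+βΔS = −(1.2 × 10⁻⁴)(+2.7)+(7.6 × 10⁻⁴)(+0.65) = 1.7 × 10⁻⁴ → stable
  170–210 m: −αΔT+βΔS = −(1.2 × 10⁻⁴)(+0.9)+(7.6 × 10⁻⁴)(+1.32) = 9.0 × 10⁻⁴ → stable
  210–214 m: −αΔT+βΔS = −(1.2 × 10⁻⁴)(-5.1)+(7.6 × 10⁻⁴)(-0.63) = 1.3 × 10⁻⁴ → stable
Every interval has Δρ > 0: the column is stably stratified throughout.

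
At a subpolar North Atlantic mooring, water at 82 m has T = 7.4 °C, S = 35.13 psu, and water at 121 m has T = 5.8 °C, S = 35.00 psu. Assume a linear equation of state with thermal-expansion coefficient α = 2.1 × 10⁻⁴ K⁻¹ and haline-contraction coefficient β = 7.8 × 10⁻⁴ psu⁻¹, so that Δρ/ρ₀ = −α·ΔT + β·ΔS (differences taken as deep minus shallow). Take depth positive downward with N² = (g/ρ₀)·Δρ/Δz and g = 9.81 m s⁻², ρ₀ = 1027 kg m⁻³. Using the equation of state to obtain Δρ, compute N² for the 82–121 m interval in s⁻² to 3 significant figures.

5.90 × 10⁻⁵ s⁻²

ΔT = -1.6 K, ΔS = -0.13 psu (deep − shallow).
Δρ/ρ₀ = −αΔT + βΔS = 3.36 × 10⁻⁴ − 1.014 × 10⁻⁴ = 2.346 × 10⁻⁴, so Δρ ≈ 0.2409 kg m⁻³.
N² = (g/ρ₀)·Δρ/Δz = g·(Δρ/ρ₀)/Δz = 9.81 × 2.346 × 10⁻⁴ / 39 = 5.9011 × 10⁻⁵ s⁻² ≈ 5.90 × 10⁻⁵ s⁻².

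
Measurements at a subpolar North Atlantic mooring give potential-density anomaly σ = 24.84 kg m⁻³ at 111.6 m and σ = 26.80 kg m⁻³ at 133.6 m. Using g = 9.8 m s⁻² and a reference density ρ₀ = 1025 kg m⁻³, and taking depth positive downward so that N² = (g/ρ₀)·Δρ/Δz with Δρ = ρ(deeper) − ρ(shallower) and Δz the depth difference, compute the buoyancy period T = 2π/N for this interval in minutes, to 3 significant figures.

3.59 min

Δρ = 1026.80 − 1024.84 = 1.96 kg m⁻³ over Δz = 133.6 − 111.6 = 22 m.
N² = (9.8/1025) × (1.96/22) = 8.5180 × 10⁻⁴ s⁻².
N = √(8.5180 × 10⁻⁴) = 0.029186 rad s⁻¹, so T = 2π/N = 215.28 s = 3.5880 min ≈ 3.59 min.
A positive N² confirms static stability across the interval.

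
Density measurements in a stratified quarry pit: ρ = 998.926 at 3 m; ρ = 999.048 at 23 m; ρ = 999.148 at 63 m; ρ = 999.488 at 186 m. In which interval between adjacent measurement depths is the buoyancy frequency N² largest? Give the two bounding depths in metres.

Compute the density gradient over each adjacent pair:
  3–23 m: Δρ/Δz = 0.122/20 = 6.1 × 10⁻³ kg m⁻⁴
  23–63 m: Δρ/Δz = 0.100/40 = 2.5 × 10⁻³ kg m⁻⁴
  63–186 m: Δρ/Δz = 0.340/123 = 2.8 × 10⁻³ kg m⁻⁴
The largest gradient is in the 3–23 m interval — the pycnocline.

3–23 m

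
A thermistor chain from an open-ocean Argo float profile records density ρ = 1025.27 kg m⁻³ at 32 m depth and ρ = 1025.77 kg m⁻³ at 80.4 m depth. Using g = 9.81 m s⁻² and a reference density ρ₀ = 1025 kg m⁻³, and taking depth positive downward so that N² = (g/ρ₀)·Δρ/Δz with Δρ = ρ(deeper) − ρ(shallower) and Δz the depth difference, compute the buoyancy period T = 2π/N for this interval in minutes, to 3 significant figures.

Δρ = 1025.77 − 1025.27 = 0.50 kg m⁻³ over Δz = 80.4 − 32 = 48.4 m.
N² = (9.81/1025) × (0.50/48.4) = 9.8871 × 10⁻⁵ s⁻².
N = √(9.8871 × 10⁻⁵) = 9.9434 × 10⁻³ rad s⁻¹, so T = 2π/N = 631.90 s = 10.532 min ≈ 10.5 min.

10.5 min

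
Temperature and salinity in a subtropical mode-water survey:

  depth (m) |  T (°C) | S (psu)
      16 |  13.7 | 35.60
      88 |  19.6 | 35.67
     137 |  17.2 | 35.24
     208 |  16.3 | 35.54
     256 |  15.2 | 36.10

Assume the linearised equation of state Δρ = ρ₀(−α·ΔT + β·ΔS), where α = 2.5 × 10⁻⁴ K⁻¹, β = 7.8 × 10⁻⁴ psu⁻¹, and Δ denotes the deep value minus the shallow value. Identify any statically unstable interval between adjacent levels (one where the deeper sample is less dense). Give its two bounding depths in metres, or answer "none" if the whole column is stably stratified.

Evaluate Δρ/ρ₀ = −αΔT + βΔS across each adjacent pair:
  16–88 m: −αΔT+βΔS = −(2.5 × 10⁻⁴)(+5.9)+(7.8 × 10⁻⁴)(+0.07) = -1.4 × 10⁻³ → UNSTABLE
  88–137 m: −αΔT+βΔS = −(2.5 × 10⁻⁴)(-2.4)+(7.8 × 10⁻⁴)(-0.43) = 2.6 × 10⁻⁴ → stable
  137–208 m: −αΔT+βΔS = −(2.5 × 10⁻⁴)(-0.9)+(7.8 × 10⁻⁴)(+0.30) = 4.6 × 10⁻⁴ → stable
  208–256 m: −αΔT+βΔS = −(2.5 × 10⁻⁴)(-1.1)+(7.8 × 10⁻⁴)(+0.56) = 7.1 × 10⁻⁴ → stable
The 16–88 m interval has Δρ < 0: lighter water underlies denser water.

16–88 m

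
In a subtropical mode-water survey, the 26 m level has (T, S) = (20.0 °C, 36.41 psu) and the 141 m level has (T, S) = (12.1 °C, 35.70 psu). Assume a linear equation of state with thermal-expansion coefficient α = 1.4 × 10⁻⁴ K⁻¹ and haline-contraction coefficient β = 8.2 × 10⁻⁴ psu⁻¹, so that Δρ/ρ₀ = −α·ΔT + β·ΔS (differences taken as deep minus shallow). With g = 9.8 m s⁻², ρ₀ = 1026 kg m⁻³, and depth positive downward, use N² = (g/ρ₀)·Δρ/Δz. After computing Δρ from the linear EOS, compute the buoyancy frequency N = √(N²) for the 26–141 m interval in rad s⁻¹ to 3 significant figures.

6.68 × 10⁻³ rad s⁻¹

ΔT = -7.9 K, ΔS = -0.71 psu (deep − shallow).
Δρ/ρ₀ = −αΔT + βΔS = 1.106 × 10⁻³ − 5.822 × 10⁻⁴ = 5.238 × 10⁻⁴, so Δρ ≈ 0.5374 kg m⁻³.
N² = (g/ρ₀)·Δρ/Δz = g·(Δρ/ρ₀)/Δz = 9.8 × 5.238 × 10⁻⁴ / 115 = 4.4637 × 10⁻⁵ s⁻².
N = √(4.4637 × 10⁻⁵) = 6.6811 × 10⁻³ rad s⁻¹ ≈ 6.68 × 10⁻³ rad s⁻¹.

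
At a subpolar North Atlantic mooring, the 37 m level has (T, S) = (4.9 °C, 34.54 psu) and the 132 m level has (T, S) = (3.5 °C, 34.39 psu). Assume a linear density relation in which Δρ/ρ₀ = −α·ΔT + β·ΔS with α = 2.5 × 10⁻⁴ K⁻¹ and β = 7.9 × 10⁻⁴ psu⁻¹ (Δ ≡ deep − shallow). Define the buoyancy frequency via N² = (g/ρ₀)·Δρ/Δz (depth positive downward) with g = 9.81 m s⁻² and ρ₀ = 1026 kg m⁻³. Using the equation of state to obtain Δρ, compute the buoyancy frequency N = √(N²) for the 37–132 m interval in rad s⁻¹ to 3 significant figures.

4.89 × 10⁻³ rad s⁻¹

ΔT = -1.4 K, ΔS = -0.15 psu (deep − shallow).
Δρ/ρ₀ = −αΔT + βΔS = 3.50 × 10⁻⁴ − 1.185 × 10⁻⁴ = 2.315 × 10⁻⁴, so Δρ ≈ 0.2375 kg m⁻³.
N² = (g/ρ₀)·Δρ/Δz = g·(Δρ/ρ₀)/Δz = 9.81 × 2.315 × 10⁻⁴ / 95 = 2.3905 × 10⁻⁵ s⁻².
N = √(2.3905 × 10⁻⁵) = 4.8893 × 10⁻³ rad s⁻¹ ≈ 4.89 × 10⁻³ rad s⁻¹.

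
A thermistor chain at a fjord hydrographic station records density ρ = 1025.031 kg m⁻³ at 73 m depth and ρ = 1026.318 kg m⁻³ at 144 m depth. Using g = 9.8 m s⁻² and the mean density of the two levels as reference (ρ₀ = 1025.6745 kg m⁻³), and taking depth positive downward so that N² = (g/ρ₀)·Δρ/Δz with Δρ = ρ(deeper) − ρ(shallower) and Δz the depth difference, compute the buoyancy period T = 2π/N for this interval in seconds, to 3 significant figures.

477 s

Δρ = 1026.318 − 1025.031 = 1.287 kg m⁻³ over Δz = 144 − 73 = 71 m.
N² = (9.8/1025.6745) × (1.287/71) = 1.7320 × 10⁻⁴ s⁻².
N = √(1.7320 × 10⁻⁴) = 0.013161 rad s⁻¹, so T = 2π/N = 477.41 s ≈ 477 s.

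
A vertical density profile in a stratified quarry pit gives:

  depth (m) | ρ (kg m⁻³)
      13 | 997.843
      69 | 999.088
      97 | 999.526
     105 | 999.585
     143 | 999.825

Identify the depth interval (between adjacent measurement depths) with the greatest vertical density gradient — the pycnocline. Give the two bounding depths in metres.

13–69 m

Compute the density gradient over each adjacent pair:
  13–69 m: Δρ/Δz = 1.245/56 = 0.022 kg m⁻⁴
  69–97 m: Δρ/Δz = 0.438/28 = 0.016 kg m⁻⁴
  97–105 m: Δρ/Δz = 0.059/8 = 7.4 × 10⁻³ kg m⁻⁴
  105–143 m: Δρ/Δz = 0.240/38 = 6.3 × 10⁻³ kg m⁻⁴
The largest gradient is in the 13–69 m interval — the pycnocline.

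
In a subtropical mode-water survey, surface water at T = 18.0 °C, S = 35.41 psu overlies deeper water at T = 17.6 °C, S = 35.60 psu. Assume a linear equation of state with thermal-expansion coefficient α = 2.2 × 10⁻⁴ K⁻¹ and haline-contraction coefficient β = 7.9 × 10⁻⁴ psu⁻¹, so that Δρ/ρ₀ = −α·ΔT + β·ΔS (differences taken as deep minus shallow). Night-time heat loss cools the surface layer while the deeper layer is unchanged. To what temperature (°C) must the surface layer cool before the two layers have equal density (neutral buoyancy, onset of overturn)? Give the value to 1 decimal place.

16.9 °C

Neutral buoyancy requires Δρ = 0, i.e. −α(T_deep − T_surf′) + β(S_deep − S_surf) = 0.
T_surf′ = T_deep − (β/α)·ΔS = 17.6 − (7.9 × 10⁻⁴/2.2 × 10⁻⁴)·(+0.19) = 16.918 °C.
Cooling required: 18.0 − (16.918) = 1.082 °C.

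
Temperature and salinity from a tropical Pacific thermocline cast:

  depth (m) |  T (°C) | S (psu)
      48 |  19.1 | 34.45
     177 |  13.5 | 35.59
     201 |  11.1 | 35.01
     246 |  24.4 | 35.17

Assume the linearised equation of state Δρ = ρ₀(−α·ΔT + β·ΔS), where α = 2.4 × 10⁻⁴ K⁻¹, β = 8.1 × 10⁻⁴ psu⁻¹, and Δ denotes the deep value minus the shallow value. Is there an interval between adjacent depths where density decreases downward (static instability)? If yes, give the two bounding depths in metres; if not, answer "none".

201–246 m

Evaluate Δρ/ρ₀ = −αΔT + βΔS across each adjacent pair:
  48–177 m: −αΔT+βΔS = −(2.4 × 10⁻⁴)(-5.6)+(8.1 × 10⁻⁴)(+1.14) = 2.3 × 10⁻³ → stable
  177–201 m: −αΔT+βΔS = −(2.4 × 10⁻⁴)(-2.4)+(8.1 × 10⁻⁴)(-0.58) = 1.1 × 10⁻⁴ → stable
  201–246 m: −αΔT+βΔS = −(2.4 × 10⁻⁴)(+13.3)+(8.1 × 10⁻⁴)(+0.16) = -3.1 × 10⁻³ → UNSTABLE
The 201–246 m interval has Δρ < 0: lighter water underlies denser water.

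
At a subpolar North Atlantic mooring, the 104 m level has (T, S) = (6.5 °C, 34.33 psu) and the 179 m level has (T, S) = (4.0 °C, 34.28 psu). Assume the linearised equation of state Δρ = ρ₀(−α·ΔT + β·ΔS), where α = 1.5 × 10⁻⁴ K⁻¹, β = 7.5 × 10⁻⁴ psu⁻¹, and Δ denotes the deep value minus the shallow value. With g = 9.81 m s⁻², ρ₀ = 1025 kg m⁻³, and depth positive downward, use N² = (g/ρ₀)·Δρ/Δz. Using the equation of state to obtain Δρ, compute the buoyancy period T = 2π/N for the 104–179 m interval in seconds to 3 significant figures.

946 s

ΔT = -2.5 K, ΔS = -0.05 psu (deep − shallow).
Δρ/ρ₀ = −αΔT + βΔS = 3.75 × 10⁻⁴ − 3.75 × 10⁻⁵ = 3.375 × 10⁻⁴, so Δρ ≈ 0.3459 kg m⁻³.
N² = (g/ρ₀)·Δρ/Δz = g·(Δρ/ρ₀)/Δz = 9.81 × 3.375 × 10⁻⁴ / 75 = 4.4145 × 10⁻⁵ s⁻².
N = √(4.4145 × 10⁻⁵) = 6.6442 × 10⁻³ rad s⁻¹ → T = 2π/N = 945.66 s ≈ 946 s.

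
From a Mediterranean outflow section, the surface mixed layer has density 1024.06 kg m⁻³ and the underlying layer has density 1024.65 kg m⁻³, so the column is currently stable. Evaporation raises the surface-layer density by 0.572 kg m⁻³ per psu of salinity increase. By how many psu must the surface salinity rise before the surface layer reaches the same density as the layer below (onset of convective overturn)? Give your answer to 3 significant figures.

1.03 psu

Density deficit of the surface layer: 1024.65 − 1024.06 = 0.59 kg m⁻³.
Required change = 0.59 / 0.572 = 1.03 psu.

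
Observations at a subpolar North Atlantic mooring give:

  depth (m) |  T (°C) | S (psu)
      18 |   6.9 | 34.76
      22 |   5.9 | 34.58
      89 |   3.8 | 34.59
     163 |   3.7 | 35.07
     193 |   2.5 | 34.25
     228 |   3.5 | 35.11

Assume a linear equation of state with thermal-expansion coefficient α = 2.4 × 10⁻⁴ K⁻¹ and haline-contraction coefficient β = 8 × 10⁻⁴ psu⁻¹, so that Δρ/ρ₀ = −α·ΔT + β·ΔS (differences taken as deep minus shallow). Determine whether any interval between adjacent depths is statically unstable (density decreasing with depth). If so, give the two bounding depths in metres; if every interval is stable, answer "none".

Evaluate Δρ/ρ₀ = −αΔT + βΔS across each adjacent pair:
  18–22 m: −αΔT+βΔS = −(2.4 × 10⁻⁴)(-1.0)+(8 × 10⁻⁴)(-0.18) = 9.6 × 10⁻⁵ → stable
  22–89 m: −αΔT+βΔS = −(2.4 × 10⁻⁴)(-2.1)+(8 × 10⁻⁴)(+0.01) = 5.1 × 10⁻⁴ → stable
  89–163 m: −αΔT+βΔS = −(2.4 × 10⁻⁴)(-0.1)+(8 × 10⁻⁴)(+0.48) = 4.1 × 10⁻⁴ → stable
  163–193 m: −αΔT+βΔS = −(2.4 × 10⁻⁴)(-1.2)+(8 × 10⁻⁴)(-0.82) = -3.7 × 10⁻⁴ → UNSTABLE
  193–228 m: −αΔT+βΔS = −(2.4 × 10⁻⁴)(+1.0)+(8 × 10⁻⁴)(+0.86) = 4.5 × 10⁻⁴ → stable
The 163–193 m interval has Δρ < 0: lighter water underlies denser water.

163–193 m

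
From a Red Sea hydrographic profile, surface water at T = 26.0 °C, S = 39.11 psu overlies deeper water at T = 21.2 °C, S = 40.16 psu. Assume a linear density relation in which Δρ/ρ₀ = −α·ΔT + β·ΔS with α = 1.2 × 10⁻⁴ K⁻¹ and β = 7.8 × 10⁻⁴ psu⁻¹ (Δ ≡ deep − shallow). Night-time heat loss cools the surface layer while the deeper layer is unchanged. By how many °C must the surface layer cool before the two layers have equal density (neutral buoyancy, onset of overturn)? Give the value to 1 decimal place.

11.6 °C

Neutral buoyancy requires Δρ = 0, i.e. −α(T_deep − T_surf′) + β(S_deep − S_surf) = 0.
T_surf′ = T_deep − (β/α)·ΔS = 21.2 − (7.8 × 10⁻⁴/1.2 × 10⁻⁴)·(+1.05) = 14.375 °C.
Cooling required: 26.0 − (14.375) = 11.625 °C.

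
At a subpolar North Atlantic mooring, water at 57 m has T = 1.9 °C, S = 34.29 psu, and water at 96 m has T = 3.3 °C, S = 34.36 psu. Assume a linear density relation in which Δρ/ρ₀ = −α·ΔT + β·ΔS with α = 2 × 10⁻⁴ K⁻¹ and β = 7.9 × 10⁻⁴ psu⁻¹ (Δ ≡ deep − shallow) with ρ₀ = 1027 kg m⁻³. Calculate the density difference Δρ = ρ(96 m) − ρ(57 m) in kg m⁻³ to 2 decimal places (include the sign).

ΔT = +1.4 K, ΔS = +0.07 psu (deep − shallow).
Δρ/ρ₀ = −(2 × 10⁻⁴)(+1.4) + (7.9 × 10⁻⁴)(+0.07) = -2.247 × 10⁻⁴.
Δρ = 1027 × (-2.247 × 10⁻⁴) = -0.23 kg m⁻³.
Negative Δρ: lighter below, statically unstable.

-0.23 kg m⁻³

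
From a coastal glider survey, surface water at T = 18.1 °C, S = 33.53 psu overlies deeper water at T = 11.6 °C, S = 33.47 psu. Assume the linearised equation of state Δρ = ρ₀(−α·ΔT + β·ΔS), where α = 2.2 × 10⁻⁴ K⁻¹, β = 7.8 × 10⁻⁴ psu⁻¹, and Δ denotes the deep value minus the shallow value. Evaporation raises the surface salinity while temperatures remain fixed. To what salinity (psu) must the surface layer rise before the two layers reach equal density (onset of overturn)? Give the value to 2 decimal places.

Neutral buoyancy requires −α(T_deep − T_surf) + β(S_deep − S_surf′) = 0.
S_surf′ = S_deep − (α/β)·ΔT = 33.47 − (2.2 × 10⁻⁴/7.8 × 10⁻⁴)·(-6.5) = 35.3033 psu.
Increase required: 35.3033 − 33.53 = 1.7733 psu.

35.30 psu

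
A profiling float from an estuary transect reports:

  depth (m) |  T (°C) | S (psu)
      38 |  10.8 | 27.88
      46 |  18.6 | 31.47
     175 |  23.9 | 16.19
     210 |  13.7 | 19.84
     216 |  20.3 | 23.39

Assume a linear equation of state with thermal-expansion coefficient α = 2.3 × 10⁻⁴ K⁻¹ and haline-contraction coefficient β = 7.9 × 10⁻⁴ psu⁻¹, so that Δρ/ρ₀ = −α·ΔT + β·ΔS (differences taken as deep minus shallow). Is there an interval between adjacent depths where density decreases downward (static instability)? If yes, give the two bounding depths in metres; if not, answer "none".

Evaluate Δρ/ρ₀ = −αΔT + βΔS across each adjacent pair:
  38–46 m: −αΔT+βΔS = −(2.3 × 10⁻⁴)(+7.8)+(7.9 × 10⁻⁴)(+3.59) = 1.0 × 10⁻³ → stable
  46–175 m: −αΔT+βΔS = −(2.3 × 10⁻⁴)(+5.3)+(7.9 × 10⁻⁴)(-15.28) = -0.013 → UNSTABLE
  175–210 m: −αΔT+βΔS = −(2.3 × 10⁻⁴)(-10.2)+(7.9 × 10⁻⁴)(+3.65) = 5.2 × 10⁻³ → stable
  210–216 m: −αΔT+βΔS = −(2.3 × 10⁻⁴)(+6.6)+(7.9 × 10⁻⁴)(+3.55) = 1.3 × 10⁻³ → stable
The 46–175 m interval has Δρ < 0: lighter water underlies denser water.

46–175 m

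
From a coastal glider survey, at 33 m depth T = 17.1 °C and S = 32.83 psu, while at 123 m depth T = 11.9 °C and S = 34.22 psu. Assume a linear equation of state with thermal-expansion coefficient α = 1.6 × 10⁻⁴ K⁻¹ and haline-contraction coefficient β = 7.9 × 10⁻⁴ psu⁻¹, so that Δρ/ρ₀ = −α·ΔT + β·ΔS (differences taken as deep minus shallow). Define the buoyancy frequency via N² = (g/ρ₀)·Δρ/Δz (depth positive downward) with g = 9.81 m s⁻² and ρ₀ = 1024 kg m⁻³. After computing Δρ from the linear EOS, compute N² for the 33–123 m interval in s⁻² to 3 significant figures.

ΔT = -5.2 K, ΔS = +1.39 psu (deep − shallow).
Δρ/ρ₀ = −αΔT + βΔS = 8.32 × 10⁻⁴ + 1.0981 × 10⁻³ = 1.9301 × 10⁻³, so Δρ ≈ 1.976 kg m⁻³.
N² = (g/ρ₀)·Δρ/Δz = g·(Δρ/ρ₀)/Δz = 9.81 × 1.9301 × 10⁻³ / 90 = 2.1038 × 10⁻⁴ s⁻² ≈ 2.10 × 10⁻⁴ s⁻².

2.10 × 10⁻⁴ s⁻²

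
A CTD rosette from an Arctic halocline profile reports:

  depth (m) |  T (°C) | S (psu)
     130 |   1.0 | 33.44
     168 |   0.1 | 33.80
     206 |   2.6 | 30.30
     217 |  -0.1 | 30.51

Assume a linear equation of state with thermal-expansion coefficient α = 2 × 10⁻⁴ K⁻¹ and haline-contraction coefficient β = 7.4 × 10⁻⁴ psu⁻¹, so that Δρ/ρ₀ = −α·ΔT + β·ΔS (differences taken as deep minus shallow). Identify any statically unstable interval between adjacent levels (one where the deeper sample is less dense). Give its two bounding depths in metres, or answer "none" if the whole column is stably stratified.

Evaluate Δρ/ρ₀ = −αΔT + βΔS across each adjacent pair:
  130–168 m: −αΔT+βΔS = −(2 × 10⁻⁴)(-0.9)+(7.4 × 10⁻⁴)(+0.36) = 4.5 × 10⁻⁴ → stable
  168–206 m: −αΔT+βΔS = −(2 × 10⁻⁴)(+2.5)+(7.4 × 10⁻⁴)(-3.50) = -3.1 × 10⁻³ → UNSTABLE
  206–217 m: −αΔT+βΔS = −(2 × 10⁻⁴)(-2.7)+(7.4 × 10⁻⁴)(+0.21) = 7.0 × 10⁻⁴ → stable
The 168–206 m interval has Δρ < 0: lighter water underlies denser water.

168–206 m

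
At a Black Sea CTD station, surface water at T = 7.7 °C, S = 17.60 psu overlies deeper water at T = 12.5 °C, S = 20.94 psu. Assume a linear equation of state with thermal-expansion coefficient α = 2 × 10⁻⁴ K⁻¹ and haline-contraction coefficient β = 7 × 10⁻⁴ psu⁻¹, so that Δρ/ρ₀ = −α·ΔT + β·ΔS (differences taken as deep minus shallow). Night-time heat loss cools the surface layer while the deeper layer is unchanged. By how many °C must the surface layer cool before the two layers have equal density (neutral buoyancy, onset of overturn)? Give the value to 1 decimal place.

6.9 °C

Neutral buoyancy requires Δρ = 0, i.e. −α(T_deep − T_surf′) + β(S_deep − S_surf) = 0.
T_surf′ = T_deep − (β/α)·ΔS = 12.5 − (7 × 10⁻⁴/2 × 10⁻⁴)·(+3.34) = 0.810 °C.
Cooling required: 7.7 − (0.810) = 6.890 °C.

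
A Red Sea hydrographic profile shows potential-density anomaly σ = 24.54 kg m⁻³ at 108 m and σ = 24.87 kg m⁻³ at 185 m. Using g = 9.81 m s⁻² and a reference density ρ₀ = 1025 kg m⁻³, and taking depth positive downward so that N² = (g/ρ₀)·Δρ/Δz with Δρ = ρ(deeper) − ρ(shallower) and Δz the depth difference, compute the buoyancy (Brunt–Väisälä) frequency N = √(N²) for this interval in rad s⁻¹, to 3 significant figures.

6.40 × 10⁻³ rad s⁻¹

Δρ = 1024.87 − 1024.54 = 0.33 kg m⁻³ over Δz = 185 − 108 = 77 m.
N² = (9.81/1025) × (0.33/77) = 4.1017 × 10⁻⁵ s⁻².
N = √(4.1017 × 10⁻⁵) = 6.4045 × 10⁻³ rad s⁻¹ ≈ 6.40 × 10⁻³ rad s⁻¹.
N² > 0, so the interval is statically stable.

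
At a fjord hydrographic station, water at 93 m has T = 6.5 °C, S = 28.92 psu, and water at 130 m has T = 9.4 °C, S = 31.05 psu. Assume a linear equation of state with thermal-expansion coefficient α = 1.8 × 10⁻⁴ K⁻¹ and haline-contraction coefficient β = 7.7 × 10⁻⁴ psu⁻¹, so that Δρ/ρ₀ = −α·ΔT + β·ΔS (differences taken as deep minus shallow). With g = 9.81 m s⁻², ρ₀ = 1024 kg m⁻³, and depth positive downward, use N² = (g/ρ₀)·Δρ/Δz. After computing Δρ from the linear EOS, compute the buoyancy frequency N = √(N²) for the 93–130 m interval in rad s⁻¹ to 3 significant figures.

ΔT = +2.9 K, ΔS = +2.13 psu (deep − shallow).
Δρ/ρ₀ = −αΔT + βΔS = -5.22 × 10⁻⁴ + 1.6401 × 10⁻³ = 1.1181 × 10⁻³, so Δρ ≈ 1.145 kg m⁻³.
N² = (g/ρ₀)·Δρ/Δz = g·(Δρ/ρ₀)/Δz = 9.81 × 1.1181 × 10⁻³ / 37 = 2.9645 × 10⁻⁴ s⁻².
N = √(2.9645 × 10⁻⁴) = 0.017218 rad s⁻¹ ≈ 0.0172 rad s⁻¹.

0.0172 rad s⁻¹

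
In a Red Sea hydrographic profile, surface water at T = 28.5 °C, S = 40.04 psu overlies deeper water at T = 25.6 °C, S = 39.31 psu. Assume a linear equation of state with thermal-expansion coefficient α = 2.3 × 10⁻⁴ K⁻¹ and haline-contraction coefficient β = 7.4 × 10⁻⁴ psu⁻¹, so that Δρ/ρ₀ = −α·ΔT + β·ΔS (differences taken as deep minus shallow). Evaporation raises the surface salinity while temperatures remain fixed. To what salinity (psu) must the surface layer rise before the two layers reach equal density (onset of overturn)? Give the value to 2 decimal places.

40.21 psu

Neutral buoyancy requires −α(T_deep − T_surf) + β(S_deep − S_surf′) = 0.
S_surf′ = S_deep − (α/β)·ΔT = 39.31 − (2.3 × 10⁻⁴/7.4 × 10⁻⁴)·(-2.9) = 40.2114 psu.
Increase required: 40.2114 − 40.04 = 0.1714 psu.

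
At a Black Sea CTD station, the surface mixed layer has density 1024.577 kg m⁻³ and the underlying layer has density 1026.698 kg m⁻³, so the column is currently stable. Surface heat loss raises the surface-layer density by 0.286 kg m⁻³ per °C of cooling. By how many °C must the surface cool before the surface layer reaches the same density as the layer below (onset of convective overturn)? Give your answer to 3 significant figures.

7.42 °C

Density deficit of the surface layer: 1026.698 − 1024.577 = 2.121 kg m⁻³.
Required change = 2.121 / 0.286 = 7.42 °C.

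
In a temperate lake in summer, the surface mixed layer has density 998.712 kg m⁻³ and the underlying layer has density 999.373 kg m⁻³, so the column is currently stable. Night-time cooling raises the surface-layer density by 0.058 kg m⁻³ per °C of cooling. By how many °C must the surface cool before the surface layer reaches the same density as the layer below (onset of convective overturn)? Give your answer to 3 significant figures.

Density deficit of the surface layer: 999.373 − 998.712 = 0.661 kg m⁻³.
Required change = 0.661 / 0.058 = 11.4 °C.

11.4 °C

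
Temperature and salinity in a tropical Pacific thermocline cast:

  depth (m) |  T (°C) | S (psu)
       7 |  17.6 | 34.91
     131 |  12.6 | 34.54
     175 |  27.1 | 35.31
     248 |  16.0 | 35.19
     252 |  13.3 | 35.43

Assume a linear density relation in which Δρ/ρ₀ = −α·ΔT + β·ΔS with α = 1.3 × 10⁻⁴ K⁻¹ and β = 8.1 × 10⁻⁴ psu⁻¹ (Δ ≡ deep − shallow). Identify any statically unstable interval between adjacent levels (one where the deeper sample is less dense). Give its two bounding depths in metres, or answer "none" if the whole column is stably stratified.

131–175 m

Evaluate Δρ/ρ₀ = −αΔT + βΔS across each adjacent pair:
  7–131 m: −αΔT+βΔS = −(1.3 × 10⁻⁴)(-5.0)+(8.1 × 10⁻⁴)(-0.37) = 3.5 × 10⁻⁴ → stable
  131–175 m: −αΔT+βΔS = −(1.3 × 10⁻⁴)(+14.5)+(8.1 × 10⁻⁴)(+0.77) = -1.3 × 10⁻³ → UNSTABLE
  175–248 m: −αΔT+βΔS = −(1.3 × 10⁻⁴)(-11.1)+(8.1 × 10⁻⁴)(-0.12) = 1.3 × 10⁻³ → stable
  248–252 m: −αΔT+βΔS = −(1.3 × 10⁻⁴)(-2.7)+(8.1 × 10⁻⁴)(+0.24) = 5.5 × 10⁻⁴ → stable
The 131–175 m interval has Δρ < 0: lighter water underlies denser water.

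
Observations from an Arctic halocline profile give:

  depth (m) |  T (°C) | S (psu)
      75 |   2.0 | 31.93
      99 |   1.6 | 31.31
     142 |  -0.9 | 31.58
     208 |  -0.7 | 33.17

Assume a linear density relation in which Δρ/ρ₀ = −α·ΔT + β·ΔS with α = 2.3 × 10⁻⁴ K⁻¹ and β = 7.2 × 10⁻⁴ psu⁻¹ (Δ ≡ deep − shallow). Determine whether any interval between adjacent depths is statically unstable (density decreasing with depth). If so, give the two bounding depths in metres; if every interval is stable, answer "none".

75–99 m

Evaluate Δρ/ρ₀ = −αΔT + βΔS across each adjacent pair:
  75–99 m: −αΔT+βΔS = −(2.3 × 10⁻⁴)(-0.4)+(7.2 × 10⁻⁴)(-0.62) = -3.5 × 10⁻⁴ → UNSTABLE
  99–142 m: −αΔT+βΔS = −(2.3 × 10⁻⁴)(-2.5)+(7.2 × 10⁻⁴)(+0.27) = 7.7 × 10⁻⁴ → stable
  142–208 m: −αΔT+βΔS = −(2.3 × 10⁻⁴)(+0.2)+(7.2 × 10⁻⁴)(+1.59) = 1.1 × 10⁻³ → stable
The 75–99 m interval has Δρ < 0: lighter water underlies denser water.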